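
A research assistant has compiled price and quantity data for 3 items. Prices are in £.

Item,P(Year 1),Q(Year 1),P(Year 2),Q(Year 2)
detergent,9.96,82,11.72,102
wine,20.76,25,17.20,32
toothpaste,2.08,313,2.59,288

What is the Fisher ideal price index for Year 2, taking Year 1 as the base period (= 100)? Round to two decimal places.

Laspeyres component (base-period weights):
ΣP(Year 2)Q(Year 1) = 11.72×82 + 17.20×25 + 2.59×313 = 961.04 + 430 + 810.67 = 2201.71
ΣP(Year 1)Q(Year 1) = 9.96×82 + 20.76×25 + 2.08×313 = 816.72 + 519 + 651.04 = 1986.76
L = 2201.71 / 1986.76 × 100 = 110.8191
Paasche component (current-period weights):
ΣP(Year 2)Q(Year 2) = 11.72×102 + 17.20×32 + 2.59×288 = 1195.44 + 550.4 + 745.92 = 2491.76
ΣP(Year 1)Q(Year 2) = 9.96×102 + 20.76×32 + 2.08×288 = 1015.92 + 664.32 + 599.04 = 2279.28
P = 2491.76 / 2279.28 × 100 = 109.3222
Fisher = √(L × P) = √(110.8191 × 109.3222) = 110.0681

110.07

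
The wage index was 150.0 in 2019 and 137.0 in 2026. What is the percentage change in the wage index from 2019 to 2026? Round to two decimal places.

-8.67%

Change = (137.0 − 150.0) / 150.0 × 100
       = -13.0 / 150.0 × 100 = -8.6667%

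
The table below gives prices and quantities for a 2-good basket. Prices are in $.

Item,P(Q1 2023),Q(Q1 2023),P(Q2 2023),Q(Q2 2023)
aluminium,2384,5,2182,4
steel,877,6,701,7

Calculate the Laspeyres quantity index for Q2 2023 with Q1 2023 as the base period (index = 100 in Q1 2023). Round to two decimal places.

91.23

Laspeyres quantity index uses base-period prices as weights.
ΣP(Q1 2023)·Q(Q2 2023) = 2384×4 + 877×7 = 9536 + 6139 = 15675
ΣP(Q1 2023)·Q(Q1 2023) = 2384×5 + 877×6 = 11920 + 5262 = 17182
Index = 15675 / 17182 × 100 = 91.2292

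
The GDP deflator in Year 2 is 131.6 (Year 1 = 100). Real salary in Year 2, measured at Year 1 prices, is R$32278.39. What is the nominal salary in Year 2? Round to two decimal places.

42478.36

Nominal = Real × (Index/100) = 32278.39 × (131.6/100)
        = 32278.39 × 1.316 = 42478.3612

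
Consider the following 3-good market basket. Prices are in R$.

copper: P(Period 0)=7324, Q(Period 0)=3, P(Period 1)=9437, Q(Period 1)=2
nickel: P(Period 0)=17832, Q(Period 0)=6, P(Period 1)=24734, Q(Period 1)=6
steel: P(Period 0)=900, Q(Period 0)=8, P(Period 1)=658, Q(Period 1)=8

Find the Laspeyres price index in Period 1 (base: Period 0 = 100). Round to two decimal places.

Laspeyres price index uses base-period quantities as weights.
ΣP(Period 1)·Q(Period 0) = 9437×3 + 24734×6 + 658×8 = 28311 + 148404 + 5264 = 181979
ΣP(Period 0)·Q(Period 0) = 7324×3 + 17832×6 + 900×8 = 21972 + 106992 + 7200 = 136164
Index = 181979 / 136164 × 100 = 133.6469

133.65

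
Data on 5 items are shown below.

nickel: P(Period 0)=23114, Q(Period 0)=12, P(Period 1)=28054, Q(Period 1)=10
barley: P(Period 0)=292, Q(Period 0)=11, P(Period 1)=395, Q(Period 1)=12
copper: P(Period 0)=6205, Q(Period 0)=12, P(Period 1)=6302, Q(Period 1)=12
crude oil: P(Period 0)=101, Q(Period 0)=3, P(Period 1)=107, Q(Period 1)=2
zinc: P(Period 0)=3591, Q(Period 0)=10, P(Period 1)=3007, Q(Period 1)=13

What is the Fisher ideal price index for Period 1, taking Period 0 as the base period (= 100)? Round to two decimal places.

Laspeyres component (base-period weights):
ΣP(Period 1)Q(Period 0) = 28054×12 + 395×11 + 6302×12 + 107×3 + 3007×10 = 336648 + 4345 + 75624 + 321 + 30070 = 447008
ΣP(Period 0)Q(Period 0) = 23114×12 + 292×11 + 6205×12 + 101×3 + 3591×10 = 277368 + 3212 + 74460 + 303 + 35910 = 391253
L = 447008 / 391253 × 100 = 114.2504
Paasche component (current-period weights):
ΣP(Period 1)Q(Period 1) = 28054×10 + 395×12 + 6302×12 + 107×2 + 3007×13 = 280540 + 4740 + 75624 + 214 + 39091 = 400209
ΣP(Period 0)Q(Period 1) = 23114×10 + 292×12 + 6205×12 + 101×2 + 3591×13 = 231140 + 3504 + 74460 + 202 + 46683 = 355989
P = 400209 / 355989 × 100 = 112.4217
Fisher = √(L × P) = √(114.2504 × 112.4217) = 113.3324

113.33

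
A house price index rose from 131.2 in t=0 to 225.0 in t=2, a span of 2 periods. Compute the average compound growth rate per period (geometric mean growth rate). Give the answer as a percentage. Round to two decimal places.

Growth factor = (225.0/131.2)^(1/2) = (1.714939)^(1/2) = 1.309557
Growth rate = 1.309557 − 1 = 0.309557 = 30.9557%

30.96%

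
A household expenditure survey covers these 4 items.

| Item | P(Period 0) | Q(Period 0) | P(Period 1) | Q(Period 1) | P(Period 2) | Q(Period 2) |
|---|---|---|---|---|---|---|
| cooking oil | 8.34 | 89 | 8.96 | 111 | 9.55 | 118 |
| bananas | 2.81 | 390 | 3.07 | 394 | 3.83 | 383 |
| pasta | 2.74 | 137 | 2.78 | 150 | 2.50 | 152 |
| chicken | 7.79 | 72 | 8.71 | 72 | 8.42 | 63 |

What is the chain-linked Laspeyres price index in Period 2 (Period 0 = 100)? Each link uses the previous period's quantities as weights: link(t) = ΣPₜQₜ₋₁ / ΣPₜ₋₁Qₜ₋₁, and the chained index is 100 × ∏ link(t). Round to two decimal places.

118.29

Link Period 0→Period 1:
ΣP(Period 1)Q(Period 0) = 8.96×89 + 3.07×390 + 2.78×137 + 8.71×72 = 797.44 + 1197.3 + 380.86 + 627.12 = 3002.72
ΣP(Period 0)Q(Period 0) = 8.34×89 + 2.81×390 + 2.74×137 + 7.79×72 = 742.26 + 1095.9 + 375.38 + 560.88 = 2774.42
link = 3002.72/2774.42 = 1.082287
Link Period 1→Period 2:
ΣP(Period 2)Q(Period 1) = 9.55×111 + 3.83×394 + 2.50×150 + 8.42×72 = 1060.05 + 1509.02 + 375 + 606.24 = 3550.31
ΣP(Period 1)Q(Period 1) = 8.96×111 + 3.07×394 + 2.78×150 + 8.71×72 = 994.56 + 1209.58 + 417 + 627.12 = 3248.26
link = 3550.31/3248.26 = 1.092988
Chained index = 100 × 1.082287 × 1.092988 = 118.2927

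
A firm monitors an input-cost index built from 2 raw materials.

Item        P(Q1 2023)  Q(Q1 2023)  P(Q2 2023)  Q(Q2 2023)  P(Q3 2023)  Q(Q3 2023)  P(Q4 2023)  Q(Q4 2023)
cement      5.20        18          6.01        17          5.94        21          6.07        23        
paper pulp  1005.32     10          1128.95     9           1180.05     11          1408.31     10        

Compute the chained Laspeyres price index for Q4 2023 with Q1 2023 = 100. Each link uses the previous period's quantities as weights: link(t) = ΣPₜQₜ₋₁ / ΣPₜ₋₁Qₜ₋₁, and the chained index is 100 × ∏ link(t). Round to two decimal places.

139.86

Link Q1 2023→Q2 2023:
ΣP(Q2 2023)Q(Q1 2023) = 6.01×18 + 1128.95×10 = 108.18 + 11289.5 = 11397.68
ΣP(Q1 2023)Q(Q1 2023) = 5.20×18 + 1005.32×10 = 93.6 + 10053.2 = 10146.8
link = 11397.68/10146.8 = 1.123278
Link Q2 2023→Q3 2023:
ΣP(Q3 2023)Q(Q2 2023) = 5.94×17 + 1180.05×9 = 100.98 + 10620.45 = 10721.43
ΣP(Q2 2023)Q(Q2 2023) = 6.01×17 + 1128.95×9 = 102.17 + 10160.55 = 10262.72
link = 10721.43/10262.72 = 1.044697
Link Q3 2023→Q4 2023:
ΣP(Q4 2023)Q(Q3 2023) = 6.07×21 + 1408.31×11 = 127.47 + 15491.41 = 15618.88
ΣP(Q3 2023)Q(Q3 2023) = 5.94×21 + 1180.05×11 = 124.74 + 12980.55 = 13105.29
link = 15618.88/13105.29 = 1.191800
Chained index = 100 × 1.123278 × 1.044697 × 1.191800 = 139.8559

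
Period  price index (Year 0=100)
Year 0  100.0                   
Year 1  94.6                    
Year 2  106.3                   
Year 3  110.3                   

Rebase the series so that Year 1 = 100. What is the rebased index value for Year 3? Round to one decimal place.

Rebased(Year 3) = 110.3 / 94.6 × 100 = 116.5962

116.6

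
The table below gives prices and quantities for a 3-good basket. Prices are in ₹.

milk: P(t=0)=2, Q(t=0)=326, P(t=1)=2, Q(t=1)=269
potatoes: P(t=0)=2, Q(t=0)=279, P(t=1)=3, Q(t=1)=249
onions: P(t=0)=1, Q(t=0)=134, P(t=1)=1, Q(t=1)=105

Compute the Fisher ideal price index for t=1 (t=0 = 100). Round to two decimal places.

Laspeyres component (base-period weights):
ΣP(t=1)Q(t=0) = 2×326 + 3×279 + 1×134 = 652 + 837 + 134 = 1623
ΣP(t=0)Q(t=0) = 2×326 + 2×279 + 1×134 = 652 + 558 + 134 = 1344
L = 1623 / 1344 × 100 = 120.7589
Paasche component (current-period weights):
ΣP(t=1)Q(t=1) = 2×269 + 3×249 + 1×105 = 538 + 747 + 105 = 1390
ΣP(t=0)Q(t=1) = 2×269 + 2×249 + 1×105 = 538 + 498 + 105 = 1141
P = 1390 / 1141 × 100 = 121.8230
Fisher = √(L × P) = √(120.7589 × 121.8230) = 121.2898

121.29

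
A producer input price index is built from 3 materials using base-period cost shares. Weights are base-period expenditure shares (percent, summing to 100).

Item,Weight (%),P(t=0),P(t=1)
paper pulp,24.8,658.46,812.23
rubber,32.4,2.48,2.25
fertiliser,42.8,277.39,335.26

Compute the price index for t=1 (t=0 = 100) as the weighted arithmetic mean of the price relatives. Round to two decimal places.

111.72

paper pulp: 24.8 × (812.23/658.46) = 24.8 × 1.233530 = 30.5915
rubber: 32.4 × (2.25/2.48) = 32.4 × 0.907258 = 29.3952
fertiliser: 42.8 × (335.26/277.39) = 42.8 × 1.208623 = 51.7291
Index = Σ wᵢ·(p₁ᵢ/p₀ᵢ) = 30.5915 + 29.3952 + 51.7291 = 111.7158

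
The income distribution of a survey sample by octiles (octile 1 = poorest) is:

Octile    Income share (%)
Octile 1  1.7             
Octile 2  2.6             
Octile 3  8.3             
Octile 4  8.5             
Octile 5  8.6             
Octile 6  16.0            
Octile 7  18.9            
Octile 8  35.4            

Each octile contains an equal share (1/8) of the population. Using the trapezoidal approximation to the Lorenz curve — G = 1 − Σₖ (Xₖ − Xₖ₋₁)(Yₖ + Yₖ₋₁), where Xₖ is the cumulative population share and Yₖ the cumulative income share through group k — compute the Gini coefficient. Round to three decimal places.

Cumulative income shares Yₖ: 0.0170, 0.0430, 0.1260, 0.2110, 0.2970, 0.4570, 0.6460, 1.0000
Σ (Xₖ−Xₖ₋₁)(Yₖ+Yₖ₋₁) = (1/8)(0.0170+0.0000) + (1/8)(0.0430+0.0170) + (1/8)(0.1260+0.0430) + (1/8)(0.2110+0.1260) + (1/8)(0.2970+0.2110) + (1/8)(0.4570+0.2970) + (1/8)(0.6460+0.4570) + (1/8)(1.0000+0.6460)
  = 0.0021 + 0.0075 + 0.0211 + 0.0421 + 0.0635 + 0.0943 + 0.1379 + 0.2057 = 0.5743
G = 1 − 0.5743 = 0.4257

0.426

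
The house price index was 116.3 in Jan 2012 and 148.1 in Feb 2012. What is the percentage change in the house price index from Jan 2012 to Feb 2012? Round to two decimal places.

27.34%

Change = (148.1 − 116.3) / 116.3 × 100
       = 31.8 / 116.3 × 100 = 27.3431%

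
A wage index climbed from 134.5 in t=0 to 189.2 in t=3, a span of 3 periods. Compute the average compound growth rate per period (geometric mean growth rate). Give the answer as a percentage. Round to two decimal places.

Growth factor = (189.2/134.5)^(1/3) = (1.406691)^(1/3) = 1.120468
Growth rate = 1.120468 − 1 = 0.120468 = 12.0468%

12.05%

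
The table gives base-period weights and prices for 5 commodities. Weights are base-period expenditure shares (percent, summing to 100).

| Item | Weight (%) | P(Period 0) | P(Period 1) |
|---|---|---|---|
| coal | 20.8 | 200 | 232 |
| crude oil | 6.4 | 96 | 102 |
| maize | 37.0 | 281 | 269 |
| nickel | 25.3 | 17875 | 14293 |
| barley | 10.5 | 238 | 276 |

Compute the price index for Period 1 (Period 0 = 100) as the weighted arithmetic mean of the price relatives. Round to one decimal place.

coal: 20.8 × (232/200) = 20.8 × 1.160000 = 24.1280
crude oil: 6.4 × (102/96) = 6.4 × 1.062500 = 6.8000
maize: 37.0 × (269/281) = 37.0 × 0.957295 = 35.4199
nickel: 25.3 × (14293/17875) = 25.3 × 0.799608 = 20.2301
barley: 10.5 × (276/238) = 10.5 × 1.159664 = 12.1765
Index = Σ wᵢ·(p₁ᵢ/p₀ᵢ) = 24.1280 + 6.8000 + 35.4199 + 20.2301 + 12.1765 = 98.7545

98.8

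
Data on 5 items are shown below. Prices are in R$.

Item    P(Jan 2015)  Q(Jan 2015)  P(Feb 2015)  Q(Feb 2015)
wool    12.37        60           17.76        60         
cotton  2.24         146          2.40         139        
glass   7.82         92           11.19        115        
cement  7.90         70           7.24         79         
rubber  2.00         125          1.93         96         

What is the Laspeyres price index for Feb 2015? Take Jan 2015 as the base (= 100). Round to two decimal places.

Laspeyres price index uses base-period quantities as weights.
ΣP(Feb 2015)·Q(Jan 2015) = 17.76×60 + 2.40×146 + 11.19×92 + 7.24×70 + 1.93×125 = 1065.6 + 350.4 + 1029.48 + 506.8 + 241.25 = 3193.53
ΣP(Jan 2015)·Q(Jan 2015) = 12.37×60 + 2.24×146 + 7.82×92 + 7.90×70 + 2.00×125 = 742.2 + 327.04 + 719.44 + 553 + 250 = 2591.68
Index = 3193.53 / 2591.68 × 100 = 123.2224

123.22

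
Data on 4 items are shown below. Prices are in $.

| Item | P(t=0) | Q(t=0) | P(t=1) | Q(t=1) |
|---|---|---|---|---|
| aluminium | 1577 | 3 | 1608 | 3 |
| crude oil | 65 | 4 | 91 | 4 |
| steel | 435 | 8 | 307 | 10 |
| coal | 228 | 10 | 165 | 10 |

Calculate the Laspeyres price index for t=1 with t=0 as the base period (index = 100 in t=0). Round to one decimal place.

Laspeyres price index uses base-period quantities as weights.
ΣP(t=1)·Q(t=0) = 1608×3 + 91×4 + 307×8 + 165×10 = 4824 + 364 + 2456 + 1650 = 9294
ΣP(t=0)·Q(t=0) = 1577×3 + 65×4 + 435×8 + 228×10 = 4731 + 260 + 3480 + 2280 = 10751
Index = 9294 / 10751 × 100 = 86.4478

86.4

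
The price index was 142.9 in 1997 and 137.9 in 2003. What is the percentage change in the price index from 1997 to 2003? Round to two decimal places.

Change = (137.9 − 142.9) / 142.9 × 100
       = -5.0 / 142.9 × 100 = -3.4990%

-3.50%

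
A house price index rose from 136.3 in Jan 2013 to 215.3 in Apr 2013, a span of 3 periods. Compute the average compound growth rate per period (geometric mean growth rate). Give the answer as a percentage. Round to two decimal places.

16.46%

Growth factor = (215.3/136.3)^(1/3) = (1.579604)^(1/3) = 1.164616
Growth rate = 1.164616 − 1 = 0.164616 = 16.4616%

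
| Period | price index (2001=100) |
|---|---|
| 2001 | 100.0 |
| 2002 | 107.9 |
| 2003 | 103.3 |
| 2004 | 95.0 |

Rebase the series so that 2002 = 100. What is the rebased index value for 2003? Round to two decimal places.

95.74

Rebased(2003) = 103.3 / 107.9 × 100 = 95.7368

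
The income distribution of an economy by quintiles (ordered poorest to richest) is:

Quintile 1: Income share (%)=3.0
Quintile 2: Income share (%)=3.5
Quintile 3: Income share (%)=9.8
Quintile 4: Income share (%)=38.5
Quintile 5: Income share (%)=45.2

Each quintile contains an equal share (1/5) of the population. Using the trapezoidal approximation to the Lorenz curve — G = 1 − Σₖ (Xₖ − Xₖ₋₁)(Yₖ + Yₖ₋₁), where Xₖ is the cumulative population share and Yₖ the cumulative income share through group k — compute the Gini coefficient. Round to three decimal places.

0.478

Cumulative income shares Yₖ: 0.0300, 0.0650, 0.1630, 0.5480, 1.0000
Σ (Xₖ−Xₖ₋₁)(Yₖ+Yₖ₋₁) = (1/5)(0.0300+0.0000) + (1/5)(0.0650+0.0300) + (1/5)(0.1630+0.0650) + (1/5)(0.5480+0.1630) + (1/5)(1.0000+0.5480)
  = 0.0060 + 0.0190 + 0.0456 + 0.1422 + 0.3096 = 0.5224
G = 1 − 0.5224 = 0.4776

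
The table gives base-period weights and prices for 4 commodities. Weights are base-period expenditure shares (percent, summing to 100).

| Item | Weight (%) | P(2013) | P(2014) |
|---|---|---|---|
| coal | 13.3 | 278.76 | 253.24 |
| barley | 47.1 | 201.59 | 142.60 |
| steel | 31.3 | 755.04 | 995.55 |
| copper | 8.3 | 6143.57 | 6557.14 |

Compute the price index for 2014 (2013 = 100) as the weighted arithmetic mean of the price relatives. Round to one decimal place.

coal: 13.3 × (253.24/278.76) = 13.3 × 0.908452 = 12.0824
barley: 47.1 × (142.60/201.59) = 47.1 × 0.707376 = 33.3174
steel: 31.3 × (995.55/755.04) = 31.3 × 1.318539 = 41.2703
copper: 8.3 × (6557.14/6143.57) = 8.3 × 1.067318 = 8.8587
Index = Σ wᵢ·(p₁ᵢ/p₀ᵢ) = 12.0824 + 33.3174 + 41.2703 + 8.8587 = 95.5289

95.5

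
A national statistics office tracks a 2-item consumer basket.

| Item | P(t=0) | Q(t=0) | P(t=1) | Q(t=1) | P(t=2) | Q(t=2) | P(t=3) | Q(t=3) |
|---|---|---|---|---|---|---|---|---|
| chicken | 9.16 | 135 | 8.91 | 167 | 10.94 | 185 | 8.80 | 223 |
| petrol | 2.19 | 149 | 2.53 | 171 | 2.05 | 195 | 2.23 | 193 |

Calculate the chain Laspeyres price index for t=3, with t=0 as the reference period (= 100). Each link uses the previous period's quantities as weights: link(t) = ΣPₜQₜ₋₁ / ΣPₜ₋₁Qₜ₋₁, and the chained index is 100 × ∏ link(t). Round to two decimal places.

Link t=0→t=1:
ΣP(t=1)Q(t=0) = 8.91×135 + 2.53×149 = 1202.85 + 376.97 = 1579.82
ΣP(t=0)Q(t=0) = 9.16×135 + 2.19×149 = 1236.6 + 326.31 = 1562.91
link = 1579.82/1562.91 = 1.010820
Link t=1→t=2:
ΣP(t=2)Q(t=1) = 10.94×167 + 2.05×171 = 1826.98 + 350.55 = 2177.53
ΣP(t=1)Q(t=1) = 8.91×167 + 2.53×171 = 1487.97 + 432.63 = 1920.6
link = 2177.53/1920.6 = 1.133776
Link t=2→t=3:
ΣP(t=3)Q(t=2) = 8.80×185 + 2.23×195 = 1628 + 434.85 = 2062.85
ΣP(t=2)Q(t=2) = 10.94×185 + 2.05×195 = 2023.9 + 399.75 = 2423.65
link = 2062.85/2423.65 = 0.851134
Chained index = 100 × 1.010820 × 1.133776 × 0.851134 = 97.5436

97.54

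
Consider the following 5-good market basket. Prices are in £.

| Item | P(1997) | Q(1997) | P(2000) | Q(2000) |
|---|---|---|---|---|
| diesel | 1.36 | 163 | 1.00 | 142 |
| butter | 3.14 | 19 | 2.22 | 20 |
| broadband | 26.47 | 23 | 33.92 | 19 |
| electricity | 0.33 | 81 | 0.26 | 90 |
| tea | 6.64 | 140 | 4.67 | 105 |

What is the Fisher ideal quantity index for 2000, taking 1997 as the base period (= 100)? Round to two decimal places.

80.73

Laspeyres component (base-period weights):
ΣP(1997)Q(2000) = 1.36×142 + 3.14×20 + 26.47×19 + 0.33×90 + 6.64×105 = 193.12 + 62.8 + 502.93 + 29.7 + 697.2 = 1485.75
ΣP(1997)Q(1997) = 1.36×163 + 3.14×19 + 26.47×23 + 0.33×81 + 6.64×140 = 221.68 + 59.66 + 608.81 + 26.73 + 929.6 = 1846.48
L = 1485.75 / 1846.48 × 100 = 80.4639
Paasche component (current-period weights):
ΣP(2000)Q(2000) = 1.00×142 + 2.22×20 + 33.92×19 + 0.26×90 + 4.67×105 = 142 + 44.4 + 644.48 + 23.4 + 490.35 = 1344.63
ΣP(2000)Q(1997) = 1.00×163 + 2.22×19 + 33.92×23 + 0.26×81 + 4.67×140 = 163 + 42.18 + 780.16 + 21.06 + 653.8 = 1660.2
P = 1344.63 / 1660.2 × 100 = 80.9920
Fisher = √(L × P) = √(80.4639 × 80.9920) = 80.7275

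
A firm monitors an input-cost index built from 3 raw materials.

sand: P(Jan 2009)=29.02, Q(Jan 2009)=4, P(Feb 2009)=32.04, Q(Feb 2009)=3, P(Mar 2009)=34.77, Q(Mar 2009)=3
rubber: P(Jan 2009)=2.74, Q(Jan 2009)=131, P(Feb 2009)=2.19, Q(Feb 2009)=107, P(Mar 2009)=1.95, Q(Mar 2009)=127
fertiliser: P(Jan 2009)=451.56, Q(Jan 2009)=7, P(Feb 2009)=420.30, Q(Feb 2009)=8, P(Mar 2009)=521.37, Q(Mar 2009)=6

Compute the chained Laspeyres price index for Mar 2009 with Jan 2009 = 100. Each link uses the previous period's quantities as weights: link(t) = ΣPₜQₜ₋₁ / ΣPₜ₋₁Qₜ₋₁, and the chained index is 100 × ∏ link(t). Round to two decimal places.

112.11

Link Jan 2009→Feb 2009:
ΣP(Feb 2009)Q(Jan 2009) = 32.04×4 + 2.19×131 + 420.30×7 = 128.16 + 286.89 + 2942.1 = 3357.15
ΣP(Jan 2009)Q(Jan 2009) = 29.02×4 + 2.74×131 + 451.56×7 = 116.08 + 358.94 + 3160.92 = 3635.94
link = 3357.15/3635.94 = 0.923324
Link Feb 2009→Mar 2009:
ΣP(Mar 2009)Q(Feb 2009) = 34.77×3 + 1.95×107 + 521.37×8 = 104.31 + 208.65 + 4170.96 = 4483.92
ΣP(Feb 2009)Q(Feb 2009) = 32.04×3 + 2.19×107 + 420.30×8 = 96.12 + 234.33 + 3362.4 = 3692.85
link = 4483.92/3692.85 = 1.214217
Chained index = 100 × 0.923324 × 1.214217 = 112.1115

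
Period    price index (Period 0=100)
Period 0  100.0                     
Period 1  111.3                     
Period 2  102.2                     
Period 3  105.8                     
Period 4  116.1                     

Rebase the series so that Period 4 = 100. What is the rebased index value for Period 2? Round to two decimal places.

Rebased(Period 2) = 102.2 / 116.1 × 100 = 88.0276

88.03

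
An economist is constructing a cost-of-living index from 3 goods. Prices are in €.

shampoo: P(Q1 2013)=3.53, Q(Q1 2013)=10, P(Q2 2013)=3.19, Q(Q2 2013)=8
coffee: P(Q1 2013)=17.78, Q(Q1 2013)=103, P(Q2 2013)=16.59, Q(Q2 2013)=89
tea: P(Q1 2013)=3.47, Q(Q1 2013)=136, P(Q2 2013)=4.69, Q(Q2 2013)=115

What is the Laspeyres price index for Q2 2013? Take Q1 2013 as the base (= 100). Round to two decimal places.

Laspeyres price index uses base-period quantities as weights.
ΣP(Q2 2013)·Q(Q1 2013) = 3.19×10 + 16.59×103 + 4.69×136 = 31.9 + 1708.77 + 637.84 = 2378.51
ΣP(Q1 2013)·Q(Q1 2013) = 3.53×10 + 17.78×103 + 3.47×136 = 35.3 + 1831.34 + 471.92 = 2338.56
Index = 2378.51 / 2338.56 × 100 = 101.7083

101.71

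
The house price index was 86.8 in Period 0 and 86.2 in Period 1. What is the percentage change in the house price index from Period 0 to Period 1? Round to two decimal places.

Change = (86.2 − 86.8) / 86.8 × 100
       = -0.6 / 86.8 × 100 = -0.6912%

-0.69%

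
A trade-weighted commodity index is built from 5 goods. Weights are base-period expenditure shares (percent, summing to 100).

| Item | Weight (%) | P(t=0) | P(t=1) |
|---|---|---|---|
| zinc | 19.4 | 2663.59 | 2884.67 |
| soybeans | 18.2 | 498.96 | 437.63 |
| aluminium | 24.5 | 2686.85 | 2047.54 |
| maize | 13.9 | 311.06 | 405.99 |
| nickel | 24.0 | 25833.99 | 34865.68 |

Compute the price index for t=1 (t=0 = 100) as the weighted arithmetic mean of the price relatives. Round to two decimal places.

zinc: 19.4 × (2884.67/2663.59) = 19.4 × 1.083001 = 21.0102
soybeans: 18.2 × (437.63/498.96) = 18.2 × 0.877084 = 15.9629
aluminium: 24.5 × (2047.54/2686.85) = 24.5 × 0.762060 = 18.6705
maize: 13.9 × (405.99/311.06) = 13.9 × 1.305182 = 18.1420
nickel: 24.0 × (34865.68/25833.99) = 24.0 × 1.349605 = 32.3905
Index = Σ wᵢ·(p₁ᵢ/p₀ᵢ) = 21.0102 + 15.9629 + 18.6705 + 18.1420 + 32.3905 = 106.1762

106.18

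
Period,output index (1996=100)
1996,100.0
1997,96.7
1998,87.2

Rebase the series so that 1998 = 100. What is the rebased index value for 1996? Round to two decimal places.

114.68

Rebased(1996) = 100.0 / 87.2 × 100 = 114.6789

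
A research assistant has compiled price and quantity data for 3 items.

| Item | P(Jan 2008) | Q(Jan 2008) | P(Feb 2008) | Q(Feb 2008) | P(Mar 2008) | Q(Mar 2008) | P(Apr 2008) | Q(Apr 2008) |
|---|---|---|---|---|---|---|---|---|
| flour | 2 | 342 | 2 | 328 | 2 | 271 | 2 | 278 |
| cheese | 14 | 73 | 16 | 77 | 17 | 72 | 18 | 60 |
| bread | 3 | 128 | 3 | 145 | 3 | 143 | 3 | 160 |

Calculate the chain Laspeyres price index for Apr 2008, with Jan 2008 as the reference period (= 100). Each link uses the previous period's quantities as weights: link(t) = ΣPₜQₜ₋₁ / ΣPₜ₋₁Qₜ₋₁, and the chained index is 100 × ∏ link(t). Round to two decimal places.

114.16

Link Jan 2008→Feb 2008:
ΣP(Feb 2008)Q(Jan 2008) = 2×342 + 16×73 + 3×128 = 684 + 1168 + 384 = 2236
ΣP(Jan 2008)Q(Jan 2008) = 2×342 + 14×73 + 3×128 = 684 + 1022 + 384 = 2090
link = 2236/2090 = 1.069856
Link Feb 2008→Mar 2008:
ΣP(Mar 2008)Q(Feb 2008) = 2×328 + 17×77 + 3×145 = 656 + 1309 + 435 = 2400
ΣP(Feb 2008)Q(Feb 2008) = 2×328 + 16×77 + 3×145 = 656 + 1232 + 435 = 2323
link = 2400/2323 = 1.033147
Link Mar 2008→Apr 2008:
ΣP(Apr 2008)Q(Mar 2008) = 2×271 + 18×72 + 3×143 = 542 + 1296 + 429 = 2267
ΣP(Mar 2008)Q(Mar 2008) = 2×271 + 17×72 + 3×143 = 542 + 1224 + 429 = 2195
link = 2267/2195 = 1.032802
Chained index = 100 × 1.069856 × 1.033147 × 1.032802 = 114.1575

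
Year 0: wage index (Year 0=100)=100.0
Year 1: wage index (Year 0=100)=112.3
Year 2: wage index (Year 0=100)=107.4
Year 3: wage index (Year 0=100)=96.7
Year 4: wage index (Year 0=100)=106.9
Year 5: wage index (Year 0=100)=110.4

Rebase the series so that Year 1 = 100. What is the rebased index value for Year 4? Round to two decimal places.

95.19

Rebased(Year 4) = 106.9 / 112.3 × 100 = 95.1915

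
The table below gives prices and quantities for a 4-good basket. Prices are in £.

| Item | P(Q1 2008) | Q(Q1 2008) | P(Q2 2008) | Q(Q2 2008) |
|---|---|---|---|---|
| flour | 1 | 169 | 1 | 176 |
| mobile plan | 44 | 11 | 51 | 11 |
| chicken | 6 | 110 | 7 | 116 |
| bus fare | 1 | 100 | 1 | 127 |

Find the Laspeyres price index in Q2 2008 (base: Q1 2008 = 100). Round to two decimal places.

Laspeyres price index uses base-period quantities as weights.
ΣP(Q2 2008)·Q(Q1 2008) = 1×169 + 51×11 + 7×110 + 1×100 = 169 + 561 + 770 + 100 = 1600
ΣP(Q1 2008)·Q(Q1 2008) = 1×169 + 44×11 + 6×110 + 1×100 = 169 + 484 + 660 + 100 = 1413
Index = 1600 / 1413 × 100 = 113.2343

113.23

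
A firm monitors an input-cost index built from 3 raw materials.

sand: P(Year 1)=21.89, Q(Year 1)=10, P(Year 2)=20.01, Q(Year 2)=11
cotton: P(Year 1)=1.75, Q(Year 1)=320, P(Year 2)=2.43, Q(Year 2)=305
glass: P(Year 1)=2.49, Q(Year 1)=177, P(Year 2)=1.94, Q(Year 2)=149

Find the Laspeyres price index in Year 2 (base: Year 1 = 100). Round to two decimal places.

Laspeyres price index uses base-period quantities as weights.
ΣP(Year 2)·Q(Year 1) = 20.01×10 + 2.43×320 + 1.94×177 = 200.1 + 777.6 + 343.38 = 1321.08
ΣP(Year 1)·Q(Year 1) = 21.89×10 + 1.75×320 + 2.49×177 = 218.9 + 560 + 440.73 = 1219.63
Index = 1321.08 / 1219.63 × 100 = 108.3181

108.32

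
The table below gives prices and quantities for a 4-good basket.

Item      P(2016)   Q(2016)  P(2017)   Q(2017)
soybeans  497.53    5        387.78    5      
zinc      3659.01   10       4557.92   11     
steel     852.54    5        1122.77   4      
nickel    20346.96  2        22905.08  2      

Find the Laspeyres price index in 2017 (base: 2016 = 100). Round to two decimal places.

Laspeyres price index uses base-period quantities as weights.
ΣP(2017)·Q(2016) = 387.78×5 + 4557.92×10 + 1122.77×5 + 22905.08×2 = 1938.9 + 45579.2 + 5613.85 + 45810.16 = 98942.11
ΣP(2016)·Q(2016) = 497.53×5 + 3659.01×10 + 852.54×5 + 20346.96×2 = 2487.65 + 36590.1 + 4262.7 + 40693.92 = 84034.37
Index = 98942.11 / 84034.37 × 100 = 117.7401

117.74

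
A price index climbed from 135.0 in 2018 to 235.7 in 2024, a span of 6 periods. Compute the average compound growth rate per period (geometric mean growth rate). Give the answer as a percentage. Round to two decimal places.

9.73%

Growth factor = (235.7/135.0)^(1/6) = (1.745926)^(1/6) = 1.097331
Growth rate = 1.097331 − 1 = 0.097331 = 9.7331%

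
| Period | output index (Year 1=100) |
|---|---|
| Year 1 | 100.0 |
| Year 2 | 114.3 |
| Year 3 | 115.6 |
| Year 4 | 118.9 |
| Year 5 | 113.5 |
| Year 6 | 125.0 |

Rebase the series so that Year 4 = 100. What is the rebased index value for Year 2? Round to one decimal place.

96.1

Rebased(Year 2) = 114.3 / 118.9 × 100 = 96.1312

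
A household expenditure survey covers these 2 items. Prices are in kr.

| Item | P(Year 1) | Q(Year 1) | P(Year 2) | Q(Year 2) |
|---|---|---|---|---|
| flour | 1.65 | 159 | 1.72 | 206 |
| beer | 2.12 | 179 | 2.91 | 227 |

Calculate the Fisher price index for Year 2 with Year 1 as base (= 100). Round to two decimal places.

123.68

Laspeyres component (base-period weights):
ΣP(Year 2)Q(Year 1) = 1.72×159 + 2.91×179 = 273.48 + 520.89 = 794.37
ΣP(Year 1)Q(Year 1) = 1.65×159 + 2.12×179 = 262.35 + 379.48 = 641.83
L = 794.37 / 641.83 × 100 = 123.7664
Paasche component (current-period weights):
ΣP(Year 2)Q(Year 2) = 1.72×206 + 2.91×227 = 354.32 + 660.57 = 1014.89
ΣP(Year 1)Q(Year 2) = 1.65×206 + 2.12×227 = 339.9 + 481.24 = 821.14
P = 1014.89 / 821.14 × 100 = 123.5952
Fisher = √(L × P) = √(123.7664 × 123.5952) = 123.6808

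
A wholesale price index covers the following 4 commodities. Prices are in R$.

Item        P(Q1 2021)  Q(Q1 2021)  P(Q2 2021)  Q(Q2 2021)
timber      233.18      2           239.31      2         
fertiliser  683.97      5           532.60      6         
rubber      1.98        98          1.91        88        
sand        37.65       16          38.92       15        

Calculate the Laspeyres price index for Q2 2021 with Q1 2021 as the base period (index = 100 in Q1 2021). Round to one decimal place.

Laspeyres price index uses base-period quantities as weights.
ΣP(Q2 2021)·Q(Q1 2021) = 239.31×2 + 532.60×5 + 1.91×98 + 38.92×16 = 478.62 + 2663 + 187.18 + 622.72 = 3951.52
ΣP(Q1 2021)·Q(Q1 2021) = 233.18×2 + 683.97×5 + 1.98×98 + 37.65×16 = 466.36 + 3419.85 + 194.04 + 602.4 = 4682.65
Index = 3951.52 / 4682.65 × 100 = 84.3864

84.4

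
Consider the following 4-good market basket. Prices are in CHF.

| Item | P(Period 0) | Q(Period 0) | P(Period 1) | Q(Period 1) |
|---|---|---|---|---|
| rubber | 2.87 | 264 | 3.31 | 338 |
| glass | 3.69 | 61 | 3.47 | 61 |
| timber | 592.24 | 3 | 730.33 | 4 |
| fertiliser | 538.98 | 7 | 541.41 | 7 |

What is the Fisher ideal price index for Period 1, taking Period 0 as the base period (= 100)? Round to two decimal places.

108.89

Laspeyres component (base-period weights):
ΣP(Period 1)Q(Period 0) = 3.31×264 + 3.47×61 + 730.33×3 + 541.41×7 = 873.84 + 211.67 + 2190.99 + 3789.87 = 7066.37
ΣP(Period 0)Q(Period 0) = 2.87×264 + 3.69×61 + 592.24×3 + 538.98×7 = 757.68 + 225.09 + 1776.72 + 3772.86 = 6532.35
L = 7066.37 / 6532.35 × 100 = 108.1750
Paasche component (current-period weights):
ΣP(Period 1)Q(Period 1) = 3.31×338 + 3.47×61 + 730.33×4 + 541.41×7 = 1118.78 + 211.67 + 2921.32 + 3789.87 = 8041.64
ΣP(Period 0)Q(Period 1) = 2.87×338 + 3.69×61 + 592.24×4 + 538.98×7 = 970.06 + 225.09 + 2368.96 + 3772.86 = 7336.97
P = 8041.64 / 7336.97 × 100 = 109.6044
Fisher = √(L × P) = √(108.1750 × 109.6044) = 108.8873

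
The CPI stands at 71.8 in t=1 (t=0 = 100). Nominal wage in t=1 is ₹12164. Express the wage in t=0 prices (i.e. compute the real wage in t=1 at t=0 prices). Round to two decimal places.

16941.50

Real = Nominal ÷ (Index/100) = 12164 ÷ (71.8/100)
     = 12164 ÷ 0.718 = 16941.5042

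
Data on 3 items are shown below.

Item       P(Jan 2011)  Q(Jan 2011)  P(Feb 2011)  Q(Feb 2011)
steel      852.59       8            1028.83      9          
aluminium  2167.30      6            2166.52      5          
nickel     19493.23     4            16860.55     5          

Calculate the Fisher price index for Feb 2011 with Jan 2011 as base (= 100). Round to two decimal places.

90.34

Laspeyres component (base-period weights):
ΣP(Feb 2011)Q(Jan 2011) = 1028.83×8 + 2166.52×6 + 16860.55×4 = 8230.64 + 12999.12 + 67442.2 = 88671.96
ΣP(Jan 2011)Q(Jan 2011) = 852.59×8 + 2167.30×6 + 19493.23×4 = 6820.72 + 13003.8 + 77972.92 = 97797.44
L = 88671.96 / 97797.44 × 100 = 90.6690
Paasche component (current-period weights):
ΣP(Feb 2011)Q(Feb 2011) = 1028.83×9 + 2166.52×5 + 16860.55×5 = 9259.47 + 10832.6 + 84302.75 = 104394.82
ΣP(Jan 2011)Q(Feb 2011) = 852.59×9 + 2167.30×5 + 19493.23×5 = 7673.31 + 10836.5 + 97466.15 = 115975.96
P = 104394.82 / 115975.96 × 100 = 90.0142
Fisher = √(L × P) = √(90.6690 × 90.0142) = 90.3410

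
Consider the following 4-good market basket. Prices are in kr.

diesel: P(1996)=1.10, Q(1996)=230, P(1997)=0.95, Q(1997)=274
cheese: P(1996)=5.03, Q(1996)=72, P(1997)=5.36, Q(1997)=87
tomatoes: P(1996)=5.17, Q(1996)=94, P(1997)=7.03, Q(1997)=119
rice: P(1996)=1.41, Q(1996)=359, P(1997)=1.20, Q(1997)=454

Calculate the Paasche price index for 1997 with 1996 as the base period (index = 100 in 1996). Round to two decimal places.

Paasche price index uses current-period quantities as weights.
ΣP(1997)·Q(1997) = 0.95×274 + 5.36×87 + 7.03×119 + 1.20×454 = 260.3 + 466.32 + 836.57 + 544.8 = 2107.99
ΣP(1996)·Q(1997) = 1.10×274 + 5.03×87 + 5.17×119 + 1.41×454 = 301.4 + 437.61 + 615.23 + 640.14 = 1994.38
Index = 2107.99 / 1994.38 × 100 = 105.6965

105.70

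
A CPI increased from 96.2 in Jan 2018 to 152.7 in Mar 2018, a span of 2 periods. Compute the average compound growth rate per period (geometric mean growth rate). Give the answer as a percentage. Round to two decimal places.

Growth factor = (152.7/96.2)^(1/2) = (1.587318)^(1/2) = 1.259888
Growth rate = 1.259888 − 1 = 0.259888 = 25.9888%

25.99%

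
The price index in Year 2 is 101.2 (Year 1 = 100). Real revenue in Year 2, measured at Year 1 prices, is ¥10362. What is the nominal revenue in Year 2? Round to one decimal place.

10486.3

Nominal = Real × (Index/100) = 10362 × (101.2/100)
        = 10362 × 1.012 = 10486.3440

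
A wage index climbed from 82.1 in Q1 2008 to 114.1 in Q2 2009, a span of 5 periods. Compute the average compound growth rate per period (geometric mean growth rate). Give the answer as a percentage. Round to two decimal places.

Growth factor = (114.1/82.1)^(1/5) = (1.389769)^(1/5) = 1.068042
Growth rate = 1.068042 − 1 = 0.068042 = 6.8042%

6.80%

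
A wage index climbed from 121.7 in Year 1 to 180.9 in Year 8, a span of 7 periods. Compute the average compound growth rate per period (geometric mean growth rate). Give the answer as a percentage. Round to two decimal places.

Growth factor = (180.9/121.7)^(1/7) = (1.486442)^(1/7) = 1.058260
Growth rate = 1.058260 − 1 = 0.058260 = 5.8260%

5.83%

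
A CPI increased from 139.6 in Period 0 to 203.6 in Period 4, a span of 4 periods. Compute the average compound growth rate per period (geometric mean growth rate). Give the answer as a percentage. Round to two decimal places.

Growth factor = (203.6/139.6)^(1/4) = (1.458453)^(1/4) = 1.098938
Growth rate = 1.098938 − 1 = 0.098938 = 9.8938%

9.89%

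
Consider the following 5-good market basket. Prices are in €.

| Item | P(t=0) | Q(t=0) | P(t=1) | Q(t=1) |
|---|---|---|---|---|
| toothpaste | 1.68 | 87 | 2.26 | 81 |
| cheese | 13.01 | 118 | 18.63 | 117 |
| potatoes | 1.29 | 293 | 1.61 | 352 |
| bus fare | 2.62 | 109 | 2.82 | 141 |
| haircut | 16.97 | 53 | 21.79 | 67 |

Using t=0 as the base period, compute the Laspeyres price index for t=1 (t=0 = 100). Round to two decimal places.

133.43

Laspeyres price index uses base-period quantities as weights.
ΣP(t=1)·Q(t=0) = 2.26×87 + 18.63×118 + 1.61×293 + 2.82×109 + 21.79×53 = 196.62 + 2198.34 + 471.73 + 307.38 + 1154.87 = 4328.94
ΣP(t=0)·Q(t=0) = 1.68×87 + 13.01×118 + 1.29×293 + 2.62×109 + 16.97×53 = 146.16 + 1535.18 + 377.97 + 285.58 + 899.41 = 3244.3
Index = 4328.94 / 3244.3 × 100 = 133.4322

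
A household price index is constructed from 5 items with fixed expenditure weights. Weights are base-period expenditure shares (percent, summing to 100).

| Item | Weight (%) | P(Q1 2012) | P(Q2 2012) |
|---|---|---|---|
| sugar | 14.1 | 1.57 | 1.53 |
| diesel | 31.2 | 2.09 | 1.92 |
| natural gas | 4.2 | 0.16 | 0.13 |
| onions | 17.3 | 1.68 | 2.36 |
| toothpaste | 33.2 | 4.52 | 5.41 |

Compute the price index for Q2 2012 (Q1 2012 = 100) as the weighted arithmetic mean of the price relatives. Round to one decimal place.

109.9

sugar: 14.1 × (1.53/1.57) = 14.1 × 0.974522 = 13.7408
diesel: 31.2 × (1.92/2.09) = 31.2 × 0.918660 = 28.6622
natural gas: 4.2 × (0.13/0.16) = 4.2 × 0.812500 = 3.4125
onions: 17.3 × (2.36/1.68) = 17.3 × 1.404762 = 24.3024
toothpaste: 33.2 × (5.41/4.52) = 33.2 × 1.196903 = 39.7372
Index = Σ wᵢ·(p₁ᵢ/p₀ᵢ) = 13.7408 + 28.6622 + 3.4125 + 24.3024 + 39.7372 = 109.8550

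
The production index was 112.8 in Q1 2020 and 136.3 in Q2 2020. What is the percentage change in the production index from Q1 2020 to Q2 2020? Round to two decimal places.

20.83%

Change = (136.3 − 112.8) / 112.8 × 100
       = 23.5 / 112.8 × 100 = 20.8333%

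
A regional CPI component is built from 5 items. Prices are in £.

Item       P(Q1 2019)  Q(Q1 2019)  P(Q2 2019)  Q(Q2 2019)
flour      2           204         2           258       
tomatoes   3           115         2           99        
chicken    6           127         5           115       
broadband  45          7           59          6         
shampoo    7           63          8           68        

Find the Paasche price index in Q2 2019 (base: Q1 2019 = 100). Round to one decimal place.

Paasche price index uses current-period quantities as weights.
ΣP(Q2 2019)·Q(Q2 2019) = 2×258 + 2×99 + 5×115 + 59×6 + 8×68 = 516 + 198 + 575 + 354 + 544 = 2187
ΣP(Q1 2019)·Q(Q2 2019) = 2×258 + 3×99 + 6×115 + 45×6 + 7×68 = 516 + 297 + 690 + 270 + 476 = 2249
Index = 2187 / 2249 × 100 = 97.2432

97.2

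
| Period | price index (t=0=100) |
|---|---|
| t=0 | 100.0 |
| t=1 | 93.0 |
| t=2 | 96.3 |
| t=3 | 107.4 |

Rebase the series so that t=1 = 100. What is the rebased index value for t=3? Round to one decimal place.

Rebased(t=3) = 107.4 / 93.0 × 100 = 115.4839

115.5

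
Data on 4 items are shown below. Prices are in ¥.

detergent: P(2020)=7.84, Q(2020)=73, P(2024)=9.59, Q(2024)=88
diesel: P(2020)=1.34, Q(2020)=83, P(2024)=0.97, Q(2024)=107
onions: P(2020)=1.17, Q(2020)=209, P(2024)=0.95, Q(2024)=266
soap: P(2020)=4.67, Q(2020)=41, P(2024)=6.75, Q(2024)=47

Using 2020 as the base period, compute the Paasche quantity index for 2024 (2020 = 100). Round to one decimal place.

Paasche quantity index uses current-period prices as weights.
ΣP(2024)·Q(2024) = 9.59×88 + 0.97×107 + 0.95×266 + 6.75×47 = 843.92 + 103.79 + 252.7 + 317.25 = 1517.66
ΣP(2024)·Q(2020) = 9.59×73 + 0.97×83 + 0.95×209 + 6.75×41 = 700.07 + 80.51 + 198.55 + 276.75 = 1255.88
Index = 1517.66 / 1255.88 × 100 = 120.8443

120.8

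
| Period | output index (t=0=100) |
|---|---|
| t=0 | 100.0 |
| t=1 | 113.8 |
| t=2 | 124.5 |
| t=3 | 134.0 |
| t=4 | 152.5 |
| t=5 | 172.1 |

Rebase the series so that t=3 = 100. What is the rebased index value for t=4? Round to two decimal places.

113.81

Rebased(t=4) = 152.5 / 134.0 × 100 = 113.8060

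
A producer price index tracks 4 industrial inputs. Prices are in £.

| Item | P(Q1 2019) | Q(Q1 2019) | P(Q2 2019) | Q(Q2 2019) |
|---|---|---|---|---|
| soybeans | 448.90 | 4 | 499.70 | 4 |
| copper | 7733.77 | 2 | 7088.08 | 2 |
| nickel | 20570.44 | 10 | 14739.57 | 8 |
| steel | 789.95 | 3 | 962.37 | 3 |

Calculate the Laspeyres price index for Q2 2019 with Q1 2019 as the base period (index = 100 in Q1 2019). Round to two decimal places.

Laspeyres price index uses base-period quantities as weights.
ΣP(Q2 2019)·Q(Q1 2019) = 499.70×4 + 7088.08×2 + 14739.57×10 + 962.37×3 = 1998.8 + 14176.16 + 147395.7 + 2887.11 = 166457.77
ΣP(Q1 2019)·Q(Q1 2019) = 448.90×4 + 7733.77×2 + 20570.44×10 + 789.95×3 = 1795.6 + 15467.54 + 205704.4 + 2369.85 = 225337.39
Index = 166457.77 / 225337.39 × 100 = 73.8705

73.87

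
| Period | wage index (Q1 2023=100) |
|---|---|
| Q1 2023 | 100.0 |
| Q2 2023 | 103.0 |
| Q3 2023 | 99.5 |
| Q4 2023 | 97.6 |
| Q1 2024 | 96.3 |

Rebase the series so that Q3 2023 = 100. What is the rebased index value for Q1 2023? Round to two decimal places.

100.50

Rebased(Q1 2023) = 100.0 / 99.5 × 100 = 100.5025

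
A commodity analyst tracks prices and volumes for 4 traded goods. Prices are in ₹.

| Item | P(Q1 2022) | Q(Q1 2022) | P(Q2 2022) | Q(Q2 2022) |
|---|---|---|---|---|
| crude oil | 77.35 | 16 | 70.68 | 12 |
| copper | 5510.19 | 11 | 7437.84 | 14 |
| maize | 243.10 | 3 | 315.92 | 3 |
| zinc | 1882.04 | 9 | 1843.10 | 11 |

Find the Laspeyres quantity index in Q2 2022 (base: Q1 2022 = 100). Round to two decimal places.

125.13

Laspeyres quantity index uses base-period prices as weights.
ΣP(Q1 2022)·Q(Q2 2022) = 77.35×12 + 5510.19×14 + 243.10×3 + 1882.04×11 = 928.2 + 77142.66 + 729.3 + 20702.44 = 99502.6
ΣP(Q1 2022)·Q(Q1 2022) = 77.35×16 + 5510.19×11 + 243.10×3 + 1882.04×9 = 1237.6 + 60612.09 + 729.3 + 16938.36 = 79517.35
Index = 99502.6 / 79517.35 × 100 = 125.1332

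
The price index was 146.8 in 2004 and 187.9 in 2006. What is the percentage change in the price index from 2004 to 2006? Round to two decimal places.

28.00%

Change = (187.9 − 146.8) / 146.8 × 100
       = 41.1 / 146.8 × 100 = 27.9973%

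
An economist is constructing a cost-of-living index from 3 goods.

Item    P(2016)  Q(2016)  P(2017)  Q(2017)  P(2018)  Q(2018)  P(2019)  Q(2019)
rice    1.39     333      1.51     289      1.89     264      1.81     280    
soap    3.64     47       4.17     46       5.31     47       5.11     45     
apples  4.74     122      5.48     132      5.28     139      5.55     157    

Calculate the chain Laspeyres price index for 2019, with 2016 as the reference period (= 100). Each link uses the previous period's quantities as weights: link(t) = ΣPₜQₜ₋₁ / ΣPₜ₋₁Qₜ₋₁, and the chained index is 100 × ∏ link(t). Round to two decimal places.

124.72

Link 2016→2017:
ΣP(2017)Q(2016) = 1.51×333 + 4.17×47 + 5.48×122 = 502.83 + 195.99 + 668.56 = 1367.38
ΣP(2016)Q(2016) = 1.39×333 + 3.64×47 + 4.74×122 = 462.87 + 171.08 + 578.28 = 1212.23
link = 1367.38/1212.23 = 1.127987
Link 2017→2018:
ΣP(2018)Q(2017) = 1.89×289 + 5.31×46 + 5.28×132 = 546.21 + 244.26 + 696.96 = 1487.43
ΣP(2017)Q(2017) = 1.51×289 + 4.17×46 + 5.48×132 = 436.39 + 191.82 + 723.36 = 1351.57
link = 1487.43/1351.57 = 1.100520
Link 2018→2019:
ΣP(2019)Q(2018) = 1.81×264 + 5.11×47 + 5.55×139 = 477.84 + 240.17 + 771.45 = 1489.46
ΣP(2018)Q(2018) = 1.89×264 + 5.31×47 + 5.28×139 = 498.96 + 249.57 + 733.92 = 1482.45
link = 1489.46/1482.45 = 1.004729
Chained index = 100 × 1.127987 × 1.100520 × 1.004729 = 124.7243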